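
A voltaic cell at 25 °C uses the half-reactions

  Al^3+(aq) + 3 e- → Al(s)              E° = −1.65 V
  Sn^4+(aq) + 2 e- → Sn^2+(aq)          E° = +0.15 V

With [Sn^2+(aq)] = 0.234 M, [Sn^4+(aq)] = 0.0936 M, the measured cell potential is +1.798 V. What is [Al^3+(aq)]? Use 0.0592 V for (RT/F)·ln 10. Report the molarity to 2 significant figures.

0.32 M

With Sn⁴⁺/Sn²⁺ at the cathode and Al³⁺/Al at the anode, E°cell = +0.15 − (−1.65) = +1.80 V (n = 6).
Rearranging E = E° − (0.0592/n)·log Q gives log Q = 6(+1.80 − (+1.798))/0.0592 = 0.203.
For 3 Sn^4+(aq) + 2 Al(s) → 3 Sn^2+(aq) + 2 Al^3+(aq), the reaction quotient is Q = ([Sn^2+(aq)]^3·[Al^3+(aq)]^2) / [Sn^4+(aq)]^3.
Solving for the unknown gives log [Al^3+(aq)] = −0.495, so [Al^3+(aq)] ≈ 0.32 M.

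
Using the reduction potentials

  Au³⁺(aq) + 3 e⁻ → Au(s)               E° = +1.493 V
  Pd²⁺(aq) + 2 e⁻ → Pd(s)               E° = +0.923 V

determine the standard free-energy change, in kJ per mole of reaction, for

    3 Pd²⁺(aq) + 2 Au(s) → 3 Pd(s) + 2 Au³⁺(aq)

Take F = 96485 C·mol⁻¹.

+330 kJ/mol

In the reaction as written Pd²⁺(aq) is reduced, so the Pd²⁺/Pd couple is the cathode and Au³⁺/Au is the anode.
E°cell = +0.923 − (+1.493) = −0.570 V; balancing electrons gives n = 6.
ΔG° = −nFE°cell = −(6)(96485)(−0.570) J/mol = +330 kJ/mol.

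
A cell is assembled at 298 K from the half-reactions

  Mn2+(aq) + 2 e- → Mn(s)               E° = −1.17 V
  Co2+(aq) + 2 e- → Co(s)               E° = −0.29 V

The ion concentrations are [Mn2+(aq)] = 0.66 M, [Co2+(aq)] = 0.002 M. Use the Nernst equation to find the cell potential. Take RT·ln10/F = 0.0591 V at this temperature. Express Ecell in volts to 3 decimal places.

+0.806 V

Since E°(Co²⁺/Co) > E°(Mn²⁺/Mn), Co²⁺/Co serves as the cathode.
The standard potential is −0.29 − (−1.17) = +0.88 V and the balanced reaction transfers n = 2 electrons.
For the overall reaction Co2+(aq) + Mn(s) → Co(s) + Mn2+(aq), Q = [Mn2+(aq)] / [Co2+(aq)] = 330, giving log Q = 2.519.
Applying E = E° − (RT ln10/nF)·log Q gives +0.88 − (0.0591/2)(2.519) = +0.806 V.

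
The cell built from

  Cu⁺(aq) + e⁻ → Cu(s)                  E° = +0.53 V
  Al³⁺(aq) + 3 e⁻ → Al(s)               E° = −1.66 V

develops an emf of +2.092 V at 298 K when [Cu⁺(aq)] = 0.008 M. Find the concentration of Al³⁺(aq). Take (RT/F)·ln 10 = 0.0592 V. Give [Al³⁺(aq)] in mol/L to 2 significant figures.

With Cu⁺/Cu at the cathode and Al³⁺/Al at the anode, E°cell = +0.53 − (−1.66) = +2.19 V (n = 3).
From the Nernst equation, log Q = n(E° − E)/0.0592 = 3·(+2.19 − (+2.092))/0.0592 = 4.966.
Balancing electrons gives 3 Cu⁺(aq) + Al(s) → 3 Cu(s) + Al³⁺(aq); thus Q = [Al³⁺(aq)] / [Cu⁺(aq)]^3.
Solving for the unknown gives log [Al³⁺(aq)] = −1.325, so [Al³⁺(aq)] ≈ 0.047 M.

0.047 M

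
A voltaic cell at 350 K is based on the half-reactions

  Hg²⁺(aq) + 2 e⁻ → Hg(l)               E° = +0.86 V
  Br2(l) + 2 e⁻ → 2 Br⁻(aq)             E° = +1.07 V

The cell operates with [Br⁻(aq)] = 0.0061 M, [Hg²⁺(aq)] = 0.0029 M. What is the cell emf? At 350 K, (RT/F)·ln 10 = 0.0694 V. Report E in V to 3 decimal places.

Since E°(Br₂/Br⁻) > E°(Hg²⁺/Hg), Br₂/Br⁻ serves as the cathode.
E°cell = E°cat − E°an = +1.07 − (+0.86) = +0.21 V; n = 2.
For the overall reaction Br2(l) + Hg(l) → 2 Br⁻(aq) + Hg²⁺(aq), Q = [Br⁻(aq)]^2·[Hg²⁺(aq)] = 1.08×10^−7, giving log Q = −6.967.
By the Nernst equation, E = +0.21 − (0.0694/2)·(−6.967) = +0.452 V.

+0.452 V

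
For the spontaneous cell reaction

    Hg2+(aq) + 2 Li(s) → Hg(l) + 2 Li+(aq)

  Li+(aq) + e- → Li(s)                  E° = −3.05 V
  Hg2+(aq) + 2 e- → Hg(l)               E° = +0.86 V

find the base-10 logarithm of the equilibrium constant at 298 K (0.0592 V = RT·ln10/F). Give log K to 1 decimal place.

log K = 132.1

The Hg²⁺/Hg couple is reduced (cathode); E°cell = +0.86 − (−3.05) = +3.91 V with n = 2.
At equilibrium E = 0, so log K = nE°cell / 0.0592 = (2)(+3.91) / 0.0592 = 132.1.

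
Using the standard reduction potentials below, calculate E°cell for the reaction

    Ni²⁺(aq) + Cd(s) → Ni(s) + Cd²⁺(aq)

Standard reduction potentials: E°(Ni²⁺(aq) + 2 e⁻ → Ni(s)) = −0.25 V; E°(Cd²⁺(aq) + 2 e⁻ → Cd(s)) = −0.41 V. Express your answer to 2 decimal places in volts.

+0.16 V

Ni²⁺(aq) gains electrons, so the Ni²⁺/Ni couple is the cathode; the Cd²⁺/Cd couple is the anode.
E°cell = E°(cathode) − E°(anode) = −0.25 − (−0.41) = +0.16 V.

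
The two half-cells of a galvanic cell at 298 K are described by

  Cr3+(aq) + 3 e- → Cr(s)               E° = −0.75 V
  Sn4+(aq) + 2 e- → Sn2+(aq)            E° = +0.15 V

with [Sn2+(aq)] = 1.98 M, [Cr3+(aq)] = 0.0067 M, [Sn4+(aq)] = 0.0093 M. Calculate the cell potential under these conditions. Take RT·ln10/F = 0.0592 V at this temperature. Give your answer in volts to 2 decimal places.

+0.87 V

The Sn⁴⁺/Sn²⁺ couple has the more positive E°, so it is the cathode; Cr³⁺/Cr is the anode.
E°cell = E°cat − E°an = +0.15 − (−0.75) = +0.90 V; n = 6.
For the overall reaction 3 Sn4+(aq) + 2 Cr(s) → 3 Sn2+(aq) + 2 Cr3+(aq), Q = ([Sn2+(aq)]^3·[Cr3+(aq)]^2) / [Sn4+(aq)]^3 = 433, giving log Q = 2.637.
Applying E = E° − (RT ln10/nF)·log Q gives +0.90 − (0.0592/6)(2.637) = +0.87 V.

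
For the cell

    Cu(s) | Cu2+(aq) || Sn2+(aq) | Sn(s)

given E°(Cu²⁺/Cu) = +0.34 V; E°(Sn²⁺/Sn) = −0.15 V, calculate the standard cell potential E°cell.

By convention the left-hand electrode in cell notation is the anode (oxidation) and the right-hand electrode is the cathode (reduction).
E°cell = E°(right) − E°(left) = −0.15 − (+0.34) = −0.49 V.
The negative sign shows that, as written, the cell would require an external voltage to drive the reaction.

−0.49 V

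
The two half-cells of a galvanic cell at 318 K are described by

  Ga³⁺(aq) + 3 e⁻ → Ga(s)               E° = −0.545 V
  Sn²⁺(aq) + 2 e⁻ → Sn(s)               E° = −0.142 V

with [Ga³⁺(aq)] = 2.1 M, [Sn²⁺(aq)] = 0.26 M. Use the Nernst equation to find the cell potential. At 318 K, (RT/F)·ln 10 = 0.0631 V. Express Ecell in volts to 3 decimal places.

Sn²⁺/Sn is reduced (cathode, E° = −0.142 V) and Ga³⁺/Ga is oxidized (anode).
The standard potential is −0.142 − (−0.545) = +0.403 V and the balanced reaction transfers n = 6 electrons.
Balancing gives 3 Sn²⁺(aq) + 2 Ga(s) → 3 Sn(s) + 2 Ga³⁺(aq); hence Q = [Ga³⁺(aq)]^2 / [Sn²⁺(aq)]^3 = 251 (log Q = 2.400).
E = E° − (0.0631/n)·log Q = +0.403 − (0.0631/6)(2.400) = +0.378 V.

+0.378 V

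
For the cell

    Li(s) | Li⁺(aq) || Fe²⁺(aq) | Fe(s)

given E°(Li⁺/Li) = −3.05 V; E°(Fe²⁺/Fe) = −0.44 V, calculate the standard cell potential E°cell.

+2.61 V

By convention the left-hand electrode in cell notation is the anode (oxidation) and the right-hand electrode is the cathode (reduction).
E°cell = E°(right) − E°(left) = −0.44 − (−3.05) = +2.61 V.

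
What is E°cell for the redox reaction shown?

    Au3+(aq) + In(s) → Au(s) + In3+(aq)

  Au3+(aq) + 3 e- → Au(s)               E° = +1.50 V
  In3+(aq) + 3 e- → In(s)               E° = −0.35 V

In the reaction as written, Au3+(aq) is reduced (cathode) and In3+(aq) is produced by oxidation at the anode.
E°cell = E°(cathode) − E°(anode) = +1.50 − (−0.35) = +1.85 V.
The positive value indicates the reaction is spontaneous as written.

+1.85 V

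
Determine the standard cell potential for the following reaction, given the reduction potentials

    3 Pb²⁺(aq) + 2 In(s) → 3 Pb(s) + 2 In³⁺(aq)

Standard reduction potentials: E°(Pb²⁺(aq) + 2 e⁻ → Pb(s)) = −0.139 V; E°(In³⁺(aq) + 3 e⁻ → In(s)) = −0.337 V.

+0.198 V

Pb²⁺(aq) gains electrons, so the Pb²⁺/Pb couple is the cathode; the In³⁺/In couple is the anode.
E°cell = E°(cathode) − E°(anode) = −0.139 − (−0.337) = +0.198 V.
The positive value indicates the reaction is spontaneous as written.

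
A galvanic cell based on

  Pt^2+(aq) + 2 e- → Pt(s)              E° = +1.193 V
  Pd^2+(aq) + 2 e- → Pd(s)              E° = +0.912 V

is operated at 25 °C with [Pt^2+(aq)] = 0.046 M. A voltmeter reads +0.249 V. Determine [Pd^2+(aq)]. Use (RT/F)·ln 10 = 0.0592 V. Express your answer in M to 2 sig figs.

0.55 M

With Pt²⁺/Pt at the cathode and Pd²⁺/Pd at the anode, E°cell = +1.193 − (+0.912) = +0.281 V (n = 2).
From the Nernst equation, log Q = n(E° − E)/0.0592 = 2·(+0.281 − (+0.249))/0.0592 = 1.081.
Balancing electrons gives Pt^2+(aq) + Pd(s) → Pt(s) + Pd^2+(aq); thus Q = [Pd^2+(aq)] / [Pt^2+(aq)].
Solving for the unknown gives log [Pd^2+(aq)] = −0.256, so [Pd^2+(aq)] ≈ 0.55 M.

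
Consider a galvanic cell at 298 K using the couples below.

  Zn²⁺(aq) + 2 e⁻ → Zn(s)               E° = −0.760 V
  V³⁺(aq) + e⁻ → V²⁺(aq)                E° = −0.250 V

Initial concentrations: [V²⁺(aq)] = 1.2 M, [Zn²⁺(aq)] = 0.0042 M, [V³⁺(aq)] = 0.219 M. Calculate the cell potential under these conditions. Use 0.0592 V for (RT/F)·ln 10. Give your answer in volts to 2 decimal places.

+0.54 V

V³⁺/V²⁺ is reduced (cathode, E° = −0.250 V) and Zn²⁺/Zn is oxidized (anode).
E°cell = E°cat − E°an = −0.250 − (−0.760) = +0.510 V; n = 2.
Balancing gives 2 V³⁺(aq) + Zn(s) → 2 V²⁺(aq) + Zn²⁺(aq); hence Q = ([V²⁺(aq)]^2·[Zn²⁺(aq)]) / [V³⁺(aq)]^2 = 0.126 (log Q = −0.899).
E = E° − (0.0592/n)·log Q = +0.510 − (0.0592/2)(−0.899) = +0.54 V.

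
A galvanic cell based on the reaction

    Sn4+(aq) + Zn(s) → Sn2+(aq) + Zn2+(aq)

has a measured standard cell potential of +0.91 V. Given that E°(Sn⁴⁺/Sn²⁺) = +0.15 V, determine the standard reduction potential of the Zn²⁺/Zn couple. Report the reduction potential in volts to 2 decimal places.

In the reaction as written the Sn⁴⁺/Sn²⁺ couple is reduced (cathode) and Zn²⁺/Zn is oxidized (anode), so E°cell = E°(Sn⁴⁺/Sn²⁺) − E°(Zn²⁺/Zn).
E°(Zn²⁺/Zn) = E°(cathode) − E°cell = +0.15 − (+0.91) = −0.76 V.

−0.76 V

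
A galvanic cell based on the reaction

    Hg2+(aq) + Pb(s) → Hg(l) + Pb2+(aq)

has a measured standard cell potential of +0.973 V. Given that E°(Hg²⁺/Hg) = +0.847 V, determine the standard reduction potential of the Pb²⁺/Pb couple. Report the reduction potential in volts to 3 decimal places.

In the reaction as written the Hg²⁺/Hg couple is reduced (cathode) and Pb²⁺/Pb is oxidized (anode), so E°cell = E°(Hg²⁺/Hg) − E°(Pb²⁺/Pb).
E°(Pb²⁺/Pb) = E°(cathode) − E°cell = +0.847 − (+0.973) = −0.126 V.

−0.126 V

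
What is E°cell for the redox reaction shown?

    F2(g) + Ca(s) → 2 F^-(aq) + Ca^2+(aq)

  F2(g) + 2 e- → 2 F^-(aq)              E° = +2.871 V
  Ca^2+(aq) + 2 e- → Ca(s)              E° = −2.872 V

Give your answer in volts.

+5.743 V

In the reaction as written, F2(g) is reduced (cathode) and Ca^2+(aq) is produced by oxidation at the anode.
E°cell = E°(cathode) − E°(anode) = +2.871 − (−2.872) = +5.743 V.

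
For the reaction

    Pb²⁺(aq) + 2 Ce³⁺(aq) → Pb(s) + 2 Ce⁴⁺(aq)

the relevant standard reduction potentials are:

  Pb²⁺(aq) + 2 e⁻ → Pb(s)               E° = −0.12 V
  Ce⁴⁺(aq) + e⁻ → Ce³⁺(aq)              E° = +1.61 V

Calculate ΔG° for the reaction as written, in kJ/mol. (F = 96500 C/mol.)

+334 kJ/mol

In the reaction as written Pb²⁺(aq) is reduced, so the Pb²⁺/Pb couple is the cathode and Ce⁴⁺/Ce³⁺ is the anode.
E°cell = −0.12 − (+1.61) = −1.73 V; balancing electrons gives n = 2.
ΔG° = −nFE°cell = −(2)(96500)(−1.73) J/mol = +334 kJ/mol.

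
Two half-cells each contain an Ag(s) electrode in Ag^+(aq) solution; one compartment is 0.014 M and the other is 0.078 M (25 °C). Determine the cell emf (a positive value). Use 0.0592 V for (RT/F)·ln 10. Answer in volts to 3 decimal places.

For a concentration cell E°cell = 0, since both electrodes use the same couple.
The compartment with the higher Ag^+(aq) concentration (0.078 M) acts as the cathode; ions are reduced there and produced at the dilute (0.014 M) anode.
With n = 1, Ecell = −(0.0592/1)·log([dilute]/[conc]) = −(0.0592/1)·log(0.014/0.078) = +0.044 V.

0.044 V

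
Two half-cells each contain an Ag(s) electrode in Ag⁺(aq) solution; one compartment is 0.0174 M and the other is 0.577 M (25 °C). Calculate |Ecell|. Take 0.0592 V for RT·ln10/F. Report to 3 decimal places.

0.090 V

For a concentration cell E°cell = 0, since both electrodes use the same couple.
The compartment with the higher Ag⁺(aq) concentration (0.577 M) acts as the cathode; ions are reduced there and produced at the dilute (0.0174 M) anode.
With n = 1, Ecell = −(0.0592/1)·log([dilute]/[conc]) = −(0.0592/1)·log(0.0174/0.577) = +0.090 V.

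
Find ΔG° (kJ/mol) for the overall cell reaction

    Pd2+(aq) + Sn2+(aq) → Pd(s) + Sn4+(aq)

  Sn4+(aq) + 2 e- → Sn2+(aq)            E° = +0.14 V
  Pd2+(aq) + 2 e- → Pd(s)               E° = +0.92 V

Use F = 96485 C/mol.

In the reaction as written Pd2+(aq) is reduced, so the Pd²⁺/Pd couple is the cathode and Sn⁴⁺/Sn²⁺ is the anode.
E°cell = +0.92 − (+0.14) = +0.78 V; balancing electrons gives n = 2.
ΔG° = −nFE°cell = −(2)(96485)(+0.78) J/mol = −151 kJ/mol.

−151 kJ/mol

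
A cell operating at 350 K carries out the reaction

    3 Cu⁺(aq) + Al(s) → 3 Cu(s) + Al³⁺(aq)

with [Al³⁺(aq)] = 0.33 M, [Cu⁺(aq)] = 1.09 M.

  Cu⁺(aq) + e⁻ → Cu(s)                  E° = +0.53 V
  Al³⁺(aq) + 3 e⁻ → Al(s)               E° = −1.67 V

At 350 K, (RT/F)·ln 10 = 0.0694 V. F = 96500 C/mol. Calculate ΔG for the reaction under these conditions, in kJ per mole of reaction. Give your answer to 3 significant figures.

With Cu⁺/Cu reduced at the cathode, E°cell = +0.53 − (−1.67) = +2.20 V and n = 3.
Here Q = [Al³⁺(aq)] / [Cu⁺(aq)]^3 = 0.255 (log Q = −0.594), giving E = +2.20 − (0.0694/3)·(−0.594) = +2.2137 V.
Then ΔG = −nFE = −3 × 96500 × +2.2137 J/mol = −641 kJ/mol.

−641 kJ/mol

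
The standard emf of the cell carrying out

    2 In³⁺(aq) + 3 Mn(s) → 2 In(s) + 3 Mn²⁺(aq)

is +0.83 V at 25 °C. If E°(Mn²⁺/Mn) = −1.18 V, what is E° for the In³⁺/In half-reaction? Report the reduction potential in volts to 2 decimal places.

−0.35 V

In the reaction as written the In³⁺/In couple is reduced (cathode) and Mn²⁺/Mn is oxidized (anode), so E°cell = E°(In³⁺/In) − E°(Mn²⁺/Mn).
E°(In³⁺/In) = E°cell + E°(anode) = +0.83 + (−1.18) = −0.35 V.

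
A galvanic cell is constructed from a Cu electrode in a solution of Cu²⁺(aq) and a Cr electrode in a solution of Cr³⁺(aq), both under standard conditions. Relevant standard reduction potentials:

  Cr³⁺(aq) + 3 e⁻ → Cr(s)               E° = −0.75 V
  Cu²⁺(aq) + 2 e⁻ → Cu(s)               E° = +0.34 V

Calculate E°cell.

The Cu²⁺/Cu couple has the higher E°, so Cu ion is reduced (cathode) and Cr is oxidized (anode).
E°cell = E°(cathode) − E°(anode) = +0.34 − (−0.75) = +1.09 V.

+1.09 V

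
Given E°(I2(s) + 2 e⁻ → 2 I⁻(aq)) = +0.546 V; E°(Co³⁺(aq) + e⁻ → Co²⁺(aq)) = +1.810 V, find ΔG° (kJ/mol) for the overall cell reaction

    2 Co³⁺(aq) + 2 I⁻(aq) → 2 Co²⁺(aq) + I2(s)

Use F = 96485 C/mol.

−244 kJ/mol

In the reaction as written Co³⁺(aq) is reduced, so the Co³⁺/Co²⁺ couple is the cathode and I₂/I⁻ is the anode.
E°cell = +1.810 − (+0.546) = +1.264 V; balancing electrons gives n = 2.
ΔG° = −nFE°cell = −(2)(96485)(+1.264) J/mol = −244 kJ/mol.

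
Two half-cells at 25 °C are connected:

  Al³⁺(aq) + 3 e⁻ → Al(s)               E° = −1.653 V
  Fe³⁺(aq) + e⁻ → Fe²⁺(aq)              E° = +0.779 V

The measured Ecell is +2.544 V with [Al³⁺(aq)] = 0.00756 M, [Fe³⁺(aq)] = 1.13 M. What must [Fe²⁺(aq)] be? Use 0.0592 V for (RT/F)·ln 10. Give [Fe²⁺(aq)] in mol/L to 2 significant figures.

The Fe³⁺/Fe²⁺ couple has the larger reduction potential, so it is the cathode: E°cell = +0.779 − (−1.653) = +2.432 V and n = 3.
From the Nernst equation, log Q = n(E° − E)/0.0592 = 3·(+2.432 − (+2.544))/0.0592 = −5.676.
The balanced reaction is 3 Fe³⁺(aq) + Al(s) → 3 Fe²⁺(aq) + Al³⁺(aq), so Q = ([Fe²⁺(aq)]^3·[Al³⁺(aq)]) / [Fe³⁺(aq)]^3.
Isolating [Fe²⁺(aq)] in Q = 10^{−5.676} yields log [Fe²⁺(aq)] = −1.132, i.e. 0.074 M.

0.074 M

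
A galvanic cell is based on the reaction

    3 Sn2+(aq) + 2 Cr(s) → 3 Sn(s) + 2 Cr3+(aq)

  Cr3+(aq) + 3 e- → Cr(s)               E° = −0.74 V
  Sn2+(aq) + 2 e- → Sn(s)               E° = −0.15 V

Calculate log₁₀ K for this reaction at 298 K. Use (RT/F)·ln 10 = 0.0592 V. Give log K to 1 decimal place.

The Sn²⁺/Sn couple is reduced (cathode); E°cell = −0.15 − (−0.74) = +0.59 V with n = 6.
At equilibrium E = 0, so log K = nE°cell / 0.0592 = (6)(+0.59) / 0.0592 = 59.8.

log K = 59.8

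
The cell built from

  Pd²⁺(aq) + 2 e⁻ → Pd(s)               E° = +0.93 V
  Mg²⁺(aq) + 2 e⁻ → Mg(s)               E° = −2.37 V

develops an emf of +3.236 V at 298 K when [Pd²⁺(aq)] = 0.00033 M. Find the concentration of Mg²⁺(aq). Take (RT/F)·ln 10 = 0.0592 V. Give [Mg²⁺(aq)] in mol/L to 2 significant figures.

0.048 M

With Pd²⁺/Pd at the cathode and Mg²⁺/Mg at the anode, E°cell = +0.93 − (−2.37) = +3.30 V (n = 2).
Rearranging E = E° − (0.0592/n)·log Q gives log Q = 2(+3.30 − (+3.236))/0.0592 = 2.162.
Balancing electrons gives Pd²⁺(aq) + Mg(s) → Pd(s) + Mg²⁺(aq); thus Q = [Mg²⁺(aq)] / [Pd²⁺(aq)].
Substituting the known concentrations and solving, log [Mg²⁺(aq)] = −1.319 and [Mg²⁺(aq)] = 0.048 M.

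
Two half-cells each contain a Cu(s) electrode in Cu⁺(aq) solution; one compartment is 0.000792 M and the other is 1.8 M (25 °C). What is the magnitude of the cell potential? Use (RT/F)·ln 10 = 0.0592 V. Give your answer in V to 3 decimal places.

0.199 V

For a concentration cell E°cell = 0, since both electrodes use the same couple.
The compartment with the higher Cu⁺(aq) concentration (1.8 M) acts as the cathode; ions are reduced there and produced at the dilute (0.000792 M) anode.
With n = 1, Ecell = −(0.0592/1)·log([dilute]/[conc]) = −(0.0592/1)·log(0.000792/1.8) = +0.199 V.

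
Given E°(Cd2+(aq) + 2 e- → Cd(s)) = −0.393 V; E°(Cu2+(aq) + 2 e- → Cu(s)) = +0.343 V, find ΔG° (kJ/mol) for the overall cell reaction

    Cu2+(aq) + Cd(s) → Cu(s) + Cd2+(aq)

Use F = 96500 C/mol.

In the reaction as written Cu2+(aq) is reduced, so the Cu²⁺/Cu couple is the cathode and Cd²⁺/Cd is the anode.
E°cell = +0.343 − (−0.393) = +0.736 V; balancing electrons gives n = 2.
ΔG° = −nFE°cell = −(2)(96500)(+0.736) J/mol = −142 kJ/mol.

−142 kJ/mol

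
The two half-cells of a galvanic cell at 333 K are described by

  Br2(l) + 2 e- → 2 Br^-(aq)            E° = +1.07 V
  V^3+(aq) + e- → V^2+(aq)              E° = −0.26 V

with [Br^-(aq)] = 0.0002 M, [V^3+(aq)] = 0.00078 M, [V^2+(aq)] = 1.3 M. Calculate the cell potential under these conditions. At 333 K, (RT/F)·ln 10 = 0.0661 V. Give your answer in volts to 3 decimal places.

+1.787 V

The Br₂/Br⁻ couple has the more positive E°, so it is the cathode; V³⁺/V²⁺ is the anode.
E°cell = E°cat − E°an = +1.07 − (−0.26) = +1.33 V; n = 2.
The balanced reaction is Br2(l) + 2 V^2+(aq) → 2 Br^-(aq) + 2 V^3+(aq), so Q = ([Br^-(aq)]^2·[V^3+(aq)]^2) / [V^2+(aq)]^2 = 1.44×10^−14 and log Q = −13.842.
By the Nernst equation, E = +1.33 − (0.0661/2)·(−13.842) = +1.787 V.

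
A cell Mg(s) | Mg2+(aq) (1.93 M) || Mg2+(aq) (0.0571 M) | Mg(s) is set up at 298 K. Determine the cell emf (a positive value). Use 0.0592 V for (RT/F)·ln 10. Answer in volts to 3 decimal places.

For a concentration cell E°cell = 0, since both electrodes use the same couple.
The compartment with the higher Mg2+(aq) concentration (1.93 M) acts as the cathode; ions are reduced there and produced at the dilute (0.0571 M) anode.
With n = 2, Ecell = −(0.0592/2)·log([dilute]/[conc]) = −(0.0592/2)·log(0.0571/1.93) = +0.045 V.

0.045 V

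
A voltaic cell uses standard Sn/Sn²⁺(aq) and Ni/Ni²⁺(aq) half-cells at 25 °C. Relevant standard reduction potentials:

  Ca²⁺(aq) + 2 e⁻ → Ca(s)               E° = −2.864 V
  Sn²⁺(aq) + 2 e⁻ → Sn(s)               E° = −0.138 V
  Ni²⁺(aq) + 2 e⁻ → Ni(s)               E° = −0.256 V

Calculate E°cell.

The Sn²⁺/Sn couple has the higher E°, so Sn ion is reduced (cathode) and Ni is oxidized (anode).
E°cell = E°(cathode) − E°(anode) = −0.138 − (−0.256) = +0.118 V.

+0.118 V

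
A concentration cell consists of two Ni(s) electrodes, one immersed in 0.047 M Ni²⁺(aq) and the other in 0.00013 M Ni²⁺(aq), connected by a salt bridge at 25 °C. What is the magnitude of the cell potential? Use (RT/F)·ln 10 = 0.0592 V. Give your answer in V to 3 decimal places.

0.076 V

For a concentration cell E°cell = 0, since both electrodes use the same couple.
The compartment with the higher Ni²⁺(aq) concentration (0.047 M) acts as the cathode; ions are reduced there and produced at the dilute (0.00013 M) anode.
With n = 2, Ecell = −(0.0592/2)·log([dilute]/[conc]) = −(0.0592/2)·log(0.00013/0.047) = +0.076 V.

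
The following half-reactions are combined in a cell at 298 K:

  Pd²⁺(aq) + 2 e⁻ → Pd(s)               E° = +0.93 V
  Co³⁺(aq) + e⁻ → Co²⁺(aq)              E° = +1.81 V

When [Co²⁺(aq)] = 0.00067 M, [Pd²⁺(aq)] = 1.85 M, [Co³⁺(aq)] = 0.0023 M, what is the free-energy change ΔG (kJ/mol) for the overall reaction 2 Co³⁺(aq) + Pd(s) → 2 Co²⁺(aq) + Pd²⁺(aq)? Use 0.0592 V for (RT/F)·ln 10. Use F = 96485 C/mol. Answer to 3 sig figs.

−174 kJ/mol

With Co³⁺/Co²⁺ reduced at the cathode, E°cell = +1.81 − (+0.93) = +0.88 V and n = 2.
Here Q = ([Co²⁺(aq)]^2·[Pd²⁺(aq)]) / [Co³⁺(aq)]^2 = 0.157 (log Q = −0.804), giving E = +0.88 − (0.0592/2)·(−0.804) = +0.9038 V.
Then ΔG = −nFE = −2 × 96485 × +0.9038 J/mol = −174 kJ/mol.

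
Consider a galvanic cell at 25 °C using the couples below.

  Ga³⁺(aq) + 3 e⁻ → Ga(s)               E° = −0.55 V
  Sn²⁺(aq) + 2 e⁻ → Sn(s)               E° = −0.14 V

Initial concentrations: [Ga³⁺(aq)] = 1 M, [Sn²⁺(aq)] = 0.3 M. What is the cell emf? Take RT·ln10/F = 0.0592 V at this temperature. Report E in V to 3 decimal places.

+0.395 V

Sn²⁺/Sn is reduced (cathode, E° = −0.14 V) and Ga³⁺/Ga is oxidized (anode).
E°cell = −0.14 − (−0.55) = +0.41 V, with n = 6 electrons transferred.
The balanced reaction is 3 Sn²⁺(aq) + 2 Ga(s) → 3 Sn(s) + 2 Ga³⁺(aq), so Q = [Ga³⁺(aq)]^2 / [Sn²⁺(aq)]^3 = 37 and log Q = 1.569.
By the Nernst equation, E = +0.41 − (0.0592/6)·(1.569) = +0.395 V.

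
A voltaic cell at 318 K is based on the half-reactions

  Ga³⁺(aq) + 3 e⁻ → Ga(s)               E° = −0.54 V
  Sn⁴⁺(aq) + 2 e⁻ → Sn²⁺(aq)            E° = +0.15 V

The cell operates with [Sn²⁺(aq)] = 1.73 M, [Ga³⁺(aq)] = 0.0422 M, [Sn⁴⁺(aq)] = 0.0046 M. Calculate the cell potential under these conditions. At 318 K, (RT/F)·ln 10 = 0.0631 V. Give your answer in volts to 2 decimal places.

+0.64 V

Sn⁴⁺/Sn²⁺ is reduced (cathode, E° = +0.15 V) and Ga³⁺/Ga is oxidized (anode).
E°cell = E°cat − E°an = +0.15 − (−0.54) = +0.69 V; n = 6.
Balancing gives 3 Sn⁴⁺(aq) + 2 Ga(s) → 3 Sn²⁺(aq) + 2 Ga³⁺(aq); hence Q = ([Sn²⁺(aq)]^3·[Ga³⁺(aq)]^2) / [Sn⁴⁺(aq)]^3 = 9.47×10^4 (log Q = 4.976).
By the Nernst equation, E = +0.69 − (0.0631/6)·(4.976) = +0.64 V.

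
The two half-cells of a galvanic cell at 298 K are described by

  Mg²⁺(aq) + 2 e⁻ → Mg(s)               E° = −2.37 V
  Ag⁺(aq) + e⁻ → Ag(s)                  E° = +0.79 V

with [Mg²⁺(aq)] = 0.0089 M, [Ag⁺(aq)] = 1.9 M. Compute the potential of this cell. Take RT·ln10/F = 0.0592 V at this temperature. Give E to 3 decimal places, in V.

The Ag⁺/Ag couple has the more positive E°, so it is the cathode; Mg²⁺/Mg is the anode.
E°cell = E°cat − E°an = +0.79 − (−2.37) = +3.16 V; n = 2.
For the overall reaction 2 Ag⁺(aq) + Mg(s) → 2 Ag(s) + Mg²⁺(aq), Q = [Mg²⁺(aq)] / [Ag⁺(aq)]^2 = 0.00247, giving log Q = −2.608.
E = E° − (0.0592/n)·log Q = +3.16 − (0.0592/2)(−2.608) = +3.237 V.

+3.237 V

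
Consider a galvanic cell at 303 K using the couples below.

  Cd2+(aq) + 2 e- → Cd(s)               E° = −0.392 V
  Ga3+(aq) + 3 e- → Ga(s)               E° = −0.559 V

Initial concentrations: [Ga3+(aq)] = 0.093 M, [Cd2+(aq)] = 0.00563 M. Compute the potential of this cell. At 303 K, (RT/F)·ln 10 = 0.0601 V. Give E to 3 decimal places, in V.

+0.120 V

Cd²⁺/Cd is reduced (cathode, E° = −0.392 V) and Ga³⁺/Ga is oxidized (anode).
The standard potential is −0.392 − (−0.559) = +0.167 V and the balanced reaction transfers n = 6 electrons.
For the overall reaction 3 Cd2+(aq) + 2 Ga(s) → 3 Cd(s) + 2 Ga3+(aq), Q = [Ga3+(aq)]^2 / [Cd2+(aq)]^3 = 4.85×10^4, giving log Q = 4.685.
Applying E = E° − (RT ln10/nF)·log Q gives +0.167 − (0.0601/6)(4.685) = +0.120 V.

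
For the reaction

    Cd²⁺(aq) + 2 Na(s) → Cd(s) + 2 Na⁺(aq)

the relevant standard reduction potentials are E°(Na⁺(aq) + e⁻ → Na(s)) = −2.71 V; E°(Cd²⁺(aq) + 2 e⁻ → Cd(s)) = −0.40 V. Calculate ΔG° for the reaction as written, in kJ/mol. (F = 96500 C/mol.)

−446 kJ/mol

In the reaction as written Cd²⁺(aq) is reduced, so the Cd²⁺/Cd couple is the cathode and Na⁺/Na is the anode.
E°cell = −0.40 − (−2.71) = +2.31 V; balancing electrons gives n = 2.
ΔG° = −nFE°cell = −(2)(96500)(+2.31) J/mol = −446 kJ/mol.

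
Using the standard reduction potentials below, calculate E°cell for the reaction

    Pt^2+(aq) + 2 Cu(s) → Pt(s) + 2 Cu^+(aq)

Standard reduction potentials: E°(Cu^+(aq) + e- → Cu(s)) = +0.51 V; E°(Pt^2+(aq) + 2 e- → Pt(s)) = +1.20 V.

+0.69 V

Pt^2+(aq) gains electrons, so the Pt²⁺/Pt couple is the cathode; the Cu⁺/Cu couple is the anode.
E°cell = E°(cathode) − E°(anode) = +1.20 − (+0.51) = +0.69 V.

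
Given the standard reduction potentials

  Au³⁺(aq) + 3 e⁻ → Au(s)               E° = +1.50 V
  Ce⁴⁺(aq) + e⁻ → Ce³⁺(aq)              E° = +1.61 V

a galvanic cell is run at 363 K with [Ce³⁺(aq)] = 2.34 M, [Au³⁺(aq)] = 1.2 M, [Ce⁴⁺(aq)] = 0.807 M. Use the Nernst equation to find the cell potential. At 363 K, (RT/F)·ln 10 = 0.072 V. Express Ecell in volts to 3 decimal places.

Ce⁴⁺/Ce³⁺ is reduced (cathode, E° = +1.61 V) and Au³⁺/Au is oxidized (anode).
The standard potential is +1.61 − (+1.50) = +0.11 V and the balanced reaction transfers n = 3 electrons.
The balanced reaction is 3 Ce⁴⁺(aq) + Au(s) → 3 Ce³⁺(aq) + Au³⁺(aq), so Q = ([Ce³⁺(aq)]^3·[Au³⁺(aq)]) / [Ce⁴⁺(aq)]^3 = 29.3 and log Q = 1.466.
E = E° − (0.072/n)·log Q = +0.11 − (0.072/3)(1.466) = +0.075 V.

+0.075 V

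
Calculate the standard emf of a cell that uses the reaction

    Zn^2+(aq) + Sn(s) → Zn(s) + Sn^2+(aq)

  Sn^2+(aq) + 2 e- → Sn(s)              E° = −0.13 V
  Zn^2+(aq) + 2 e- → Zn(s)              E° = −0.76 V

In the reaction as written, Zn^2+(aq) is reduced (cathode) and Sn^2+(aq) is produced by oxidation at the anode.
E°cell = E°(cathode) − E°(anode) = −0.76 − (−0.13) = −0.63 V.
The negative E°cell means the reaction is non-spontaneous in the direction written.

−0.63 V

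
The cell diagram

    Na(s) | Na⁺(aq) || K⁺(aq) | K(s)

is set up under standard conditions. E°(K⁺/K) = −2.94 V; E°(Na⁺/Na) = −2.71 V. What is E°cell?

By convention the left-hand electrode in cell notation is the anode (oxidation) and the right-hand electrode is the cathode (reduction).
E°cell = E°(right) − E°(left) = −2.94 − (−2.71) = −0.23 V.
The negative sign shows that, as written, the cell would require an external voltage to drive the reaction.

−0.23 V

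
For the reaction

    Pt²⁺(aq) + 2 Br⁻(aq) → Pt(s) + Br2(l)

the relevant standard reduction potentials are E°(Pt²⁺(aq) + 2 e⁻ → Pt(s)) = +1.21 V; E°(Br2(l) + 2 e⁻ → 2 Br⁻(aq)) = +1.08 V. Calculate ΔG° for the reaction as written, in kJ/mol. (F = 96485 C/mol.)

In the reaction as written Pt²⁺(aq) is reduced, so the Pt²⁺/Pt couple is the cathode and Br₂/Br⁻ is the anode.
E°cell = +1.21 − (+1.08) = +0.13 V; balancing electrons gives n = 2.
ΔG° = −nFE°cell = −(2)(96485)(+0.13) J/mol = −25.1 kJ/mol.

−25.1 kJ/mol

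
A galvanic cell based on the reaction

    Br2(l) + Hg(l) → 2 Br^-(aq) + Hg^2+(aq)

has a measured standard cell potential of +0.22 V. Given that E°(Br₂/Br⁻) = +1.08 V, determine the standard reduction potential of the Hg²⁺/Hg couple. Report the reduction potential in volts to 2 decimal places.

+0.86 V

In the reaction as written the Br₂/Br⁻ couple is reduced (cathode) and Hg²⁺/Hg is oxidized (anode), so E°cell = E°(Br₂/Br⁻) − E°(Hg²⁺/Hg).
E°(Hg²⁺/Hg) = E°(cathode) − E°cell = +1.08 − (+0.22) = +0.86 V.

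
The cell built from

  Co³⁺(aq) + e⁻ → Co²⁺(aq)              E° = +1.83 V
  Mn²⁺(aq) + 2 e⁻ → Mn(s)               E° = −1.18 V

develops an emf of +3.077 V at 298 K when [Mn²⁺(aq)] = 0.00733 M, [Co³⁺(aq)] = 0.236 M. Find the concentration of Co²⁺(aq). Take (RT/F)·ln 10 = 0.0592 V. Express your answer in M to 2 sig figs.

0.20 M

With Co³⁺/Co²⁺ at the cathode and Mn²⁺/Mn at the anode, E°cell = +1.83 − (−1.18) = +3.01 V (n = 2).
Since E = E° − (0.0592/n)·log Q, log Q = n(E° − E)/0.0592 = −2.264.
The balanced reaction is 2 Co³⁺(aq) + Mn(s) → 2 Co²⁺(aq) + Mn²⁺(aq), so Q = ([Co²⁺(aq)]^2·[Mn²⁺(aq)]) / [Co³⁺(aq)]^2.
Solving for the unknown gives log [Co²⁺(aq)] = −0.692, so [Co²⁺(aq)] ≈ 0.20 M.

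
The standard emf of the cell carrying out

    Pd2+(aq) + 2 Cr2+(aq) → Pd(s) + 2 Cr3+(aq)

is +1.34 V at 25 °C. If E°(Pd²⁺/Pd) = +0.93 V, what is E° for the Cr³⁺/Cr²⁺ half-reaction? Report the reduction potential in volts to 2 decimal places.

In the reaction as written the Pd²⁺/Pd couple is reduced (cathode) and Cr³⁺/Cr²⁺ is oxidized (anode), so E°cell = E°(Pd²⁺/Pd) − E°(Cr³⁺/Cr²⁺).
E°(Cr³⁺/Cr²⁺) = E°(cathode) − E°cell = +0.93 − (+1.34) = −0.41 V.

−0.41 V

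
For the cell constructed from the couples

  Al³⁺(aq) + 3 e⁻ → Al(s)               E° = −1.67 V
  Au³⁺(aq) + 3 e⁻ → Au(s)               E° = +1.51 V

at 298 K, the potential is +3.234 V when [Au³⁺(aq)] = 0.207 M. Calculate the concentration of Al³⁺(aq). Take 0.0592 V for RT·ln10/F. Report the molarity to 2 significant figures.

The Au³⁺/Au couple has the larger reduction potential, so it is the cathode: E°cell = +1.51 − (−1.67) = +3.18 V and n = 3.
Rearranging E = E° − (0.0592/n)·log Q gives log Q = 3(+3.18 − (+3.234))/0.0592 = −2.736.
The balanced reaction is Au³⁺(aq) + Al(s) → Au(s) + Al³⁺(aq), so Q = [Al³⁺(aq)] / [Au³⁺(aq)].
Substituting the known concentrations and solving, log [Al³⁺(aq)] = −3.420 and [Al³⁺(aq)] = 0.00038 M.

0.00038 M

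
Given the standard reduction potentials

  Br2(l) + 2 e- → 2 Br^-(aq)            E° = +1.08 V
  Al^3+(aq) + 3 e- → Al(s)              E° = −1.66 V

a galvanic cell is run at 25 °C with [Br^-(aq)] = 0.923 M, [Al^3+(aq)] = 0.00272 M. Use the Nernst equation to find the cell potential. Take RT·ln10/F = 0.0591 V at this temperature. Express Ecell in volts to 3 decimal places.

+2.793 V

The Br₂/Br⁻ couple has the more positive E°, so it is the cathode; Al³⁺/Al is the anode.
E°cell = +1.08 − (−1.66) = +2.74 V, with n = 6 electrons transferred.
For the overall reaction 3 Br2(l) + 2 Al(s) → 6 Br^-(aq) + 2 Al^3+(aq), Q = [Br^-(aq)]^6·[Al^3+(aq)]^2 = 4.57×10^−6, giving log Q = −5.340.
Applying E = E° − (RT ln10/nF)·log Q gives +2.74 − (0.0591/6)(−5.340) = +2.793 V.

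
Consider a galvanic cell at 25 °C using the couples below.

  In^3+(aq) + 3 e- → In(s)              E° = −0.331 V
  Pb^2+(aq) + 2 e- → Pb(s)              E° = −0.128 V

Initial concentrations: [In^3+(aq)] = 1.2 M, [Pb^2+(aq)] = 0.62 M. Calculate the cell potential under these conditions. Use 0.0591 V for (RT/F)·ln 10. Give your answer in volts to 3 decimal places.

+0.195 V

Since E°(Pb²⁺/Pb) > E°(In³⁺/In), Pb²⁺/Pb serves as the cathode.
E°cell = −0.128 − (−0.331) = +0.203 V, with n = 6 electrons transferred.
Balancing gives 3 Pb^2+(aq) + 2 In(s) → 3 Pb(s) + 2 In^3+(aq); hence Q = [In^3+(aq)]^2 / [Pb^2+(aq)]^3 = 6.04 (log Q = 0.781).
By the Nernst equation, E = +0.203 − (0.0591/6)·(0.781) = +0.195 V.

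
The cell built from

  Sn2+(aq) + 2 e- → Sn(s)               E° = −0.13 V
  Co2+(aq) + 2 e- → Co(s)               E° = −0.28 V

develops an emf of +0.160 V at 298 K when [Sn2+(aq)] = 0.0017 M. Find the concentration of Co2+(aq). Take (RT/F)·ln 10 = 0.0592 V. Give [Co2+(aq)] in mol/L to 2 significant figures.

With Sn²⁺/Sn at the cathode and Co²⁺/Co at the anode, E°cell = −0.13 − (−0.28) = +0.15 V (n = 2).
From the Nernst equation, log Q = n(E° − E)/0.0592 = 2·(+0.15 − (+0.160))/0.0592 = −0.338.
Balancing electrons gives Sn2+(aq) + Co(s) → Sn(s) + Co2+(aq); thus Q = [Co2+(aq)] / [Sn2+(aq)].
Isolating [Co2+(aq)] in Q = 10^{−0.338} yields log [Co2+(aq)] = −3.108, i.e. 0.00078 M.

0.00078 M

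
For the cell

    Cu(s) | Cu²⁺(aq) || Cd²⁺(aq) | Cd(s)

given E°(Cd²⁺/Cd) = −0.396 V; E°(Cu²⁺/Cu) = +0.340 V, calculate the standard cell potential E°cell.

By convention the left-hand electrode in cell notation is the anode (oxidation) and the right-hand electrode is the cathode (reduction).
E°cell = E°(right) − E°(left) = −0.396 − (+0.340) = −0.736 V.
The negative sign shows that, as written, the cell would require an external voltage to drive the reaction.

−0.736 V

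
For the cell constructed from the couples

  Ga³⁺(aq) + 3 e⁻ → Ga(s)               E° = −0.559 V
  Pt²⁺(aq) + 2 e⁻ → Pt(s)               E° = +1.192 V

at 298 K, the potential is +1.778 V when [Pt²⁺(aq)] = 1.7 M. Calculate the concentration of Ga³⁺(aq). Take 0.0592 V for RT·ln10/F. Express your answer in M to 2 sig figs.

The Pt²⁺/Pt couple has the larger reduction potential, so it is the cathode: E°cell = +1.192 − (−0.559) = +1.751 V and n = 6.
From the Nernst equation, log Q = n(E° − E)/0.0592 = 6·(+1.751 − (+1.778))/0.0592 = −2.736.
The balanced reaction is 3 Pt²⁺(aq) + 2 Ga(s) → 3 Pt(s) + 2 Ga³⁺(aq), so Q = [Ga³⁺(aq)]^2 / [Pt²⁺(aq)]^3.
Substituting the known concentrations and solving, log [Ga³⁺(aq)] = −1.022 and [Ga³⁺(aq)] = 0.095 M.

0.095 M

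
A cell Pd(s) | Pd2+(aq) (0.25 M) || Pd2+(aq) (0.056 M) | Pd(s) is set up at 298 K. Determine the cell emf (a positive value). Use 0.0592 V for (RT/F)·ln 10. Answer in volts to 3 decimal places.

0.019 V

For a concentration cell E°cell = 0, since both electrodes use the same couple.
The compartment with the higher Pd2+(aq) concentration (0.25 M) acts as the cathode; ions are reduced there and produced at the dilute (0.056 M) anode.
With n = 2, Ecell = −(0.0592/2)·log([dilute]/[conc]) = −(0.0592/2)·log(0.056/0.25) = +0.019 V.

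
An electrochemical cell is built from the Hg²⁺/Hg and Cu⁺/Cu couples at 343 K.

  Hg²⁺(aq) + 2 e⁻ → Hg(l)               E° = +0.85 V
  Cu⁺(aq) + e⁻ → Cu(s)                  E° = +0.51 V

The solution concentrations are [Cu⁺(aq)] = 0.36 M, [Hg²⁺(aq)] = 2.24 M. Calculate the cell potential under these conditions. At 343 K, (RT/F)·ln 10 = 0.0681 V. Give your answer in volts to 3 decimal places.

Since E°(Hg²⁺/Hg) > E°(Cu⁺/Cu), Hg²⁺/Hg serves as the cathode.
E°cell = +0.85 − (+0.51) = +0.34 V, with n = 2 electrons transferred.
For the overall reaction Hg²⁺(aq) + 2 Cu(s) → Hg(l) + 2 Cu⁺(aq), Q = [Cu⁺(aq)]^2 / [Hg²⁺(aq)] = 0.0579, giving log Q = −1.238.
By the Nernst equation, E = +0.34 − (0.0681/2)·(−1.238) = +0.382 V.

+0.382 V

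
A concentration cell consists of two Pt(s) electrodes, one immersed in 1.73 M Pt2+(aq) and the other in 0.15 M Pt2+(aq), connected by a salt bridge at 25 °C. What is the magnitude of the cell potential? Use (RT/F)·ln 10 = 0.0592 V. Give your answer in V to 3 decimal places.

For a concentration cell E°cell = 0, since both electrodes use the same couple.
The compartment with the higher Pt2+(aq) concentration (1.73 M) acts as the cathode; ions are reduced there and produced at the dilute (0.15 M) anode.
With n = 2, Ecell = −(0.0592/2)·log([dilute]/[conc]) = −(0.0592/2)·log(0.15/1.73) = +0.031 V.

0.031 V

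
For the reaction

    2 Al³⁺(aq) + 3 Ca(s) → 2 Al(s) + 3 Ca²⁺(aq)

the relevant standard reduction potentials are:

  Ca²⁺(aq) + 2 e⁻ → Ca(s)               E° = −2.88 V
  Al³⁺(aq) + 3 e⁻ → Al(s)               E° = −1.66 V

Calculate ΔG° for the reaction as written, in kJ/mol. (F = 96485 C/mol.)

−706 kJ/mol

In the reaction as written Al³⁺(aq) is reduced, so the Al³⁺/Al couple is the cathode and Ca²⁺/Ca is the anode.
E°cell = −1.66 − (−2.88) = +1.22 V; balancing electrons gives n = 6.
ΔG° = −nFE°cell = −(6)(96485)(+1.22) J/mol = −706 kJ/mol.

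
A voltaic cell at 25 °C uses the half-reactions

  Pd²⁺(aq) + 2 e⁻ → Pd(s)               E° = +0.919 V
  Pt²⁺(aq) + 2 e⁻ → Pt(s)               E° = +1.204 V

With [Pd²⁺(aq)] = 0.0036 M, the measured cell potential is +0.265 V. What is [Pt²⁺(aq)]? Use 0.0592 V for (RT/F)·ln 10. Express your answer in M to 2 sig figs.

0.00076 M

Pt²⁺/Pt is the cathode (higher E°); E°cell = +1.204 − (+0.919) = +0.285 V with n = 2.
Since E = E° − (0.0592/n)·log Q, log Q = n(E° − E)/0.0592 = 0.676.
The balanced reaction is Pt²⁺(aq) + Pd(s) → Pt(s) + Pd²⁺(aq), so Q = [Pd²⁺(aq)] / [Pt²⁺(aq)].
Solving for the unknown gives log [Pt²⁺(aq)] = −3.120, so [Pt²⁺(aq)] ≈ 0.00076 M.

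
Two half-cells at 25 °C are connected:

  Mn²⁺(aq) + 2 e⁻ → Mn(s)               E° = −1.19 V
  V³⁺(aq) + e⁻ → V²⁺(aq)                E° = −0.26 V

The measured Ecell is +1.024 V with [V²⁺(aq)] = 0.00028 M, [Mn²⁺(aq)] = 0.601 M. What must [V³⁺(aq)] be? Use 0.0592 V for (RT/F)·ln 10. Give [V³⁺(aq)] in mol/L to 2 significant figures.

0.0084 M

V³⁺/V²⁺ is the cathode (higher E°); E°cell = −0.26 − (−1.19) = +0.93 V with n = 2.
From the Nernst equation, log Q = n(E° − E)/0.0592 = 2·(+0.93 − (+1.024))/0.0592 = −3.176.
For 2 V³⁺(aq) + Mn(s) → 2 V²⁺(aq) + Mn²⁺(aq), the reaction quotient is Q = ([V²⁺(aq)]^2·[Mn²⁺(aq)]) / [V³⁺(aq)]^2.
Isolating [V³⁺(aq)] in Q = 10^{−3.176} yields log [V³⁺(aq)] = −2.075, i.e. 0.0084 M.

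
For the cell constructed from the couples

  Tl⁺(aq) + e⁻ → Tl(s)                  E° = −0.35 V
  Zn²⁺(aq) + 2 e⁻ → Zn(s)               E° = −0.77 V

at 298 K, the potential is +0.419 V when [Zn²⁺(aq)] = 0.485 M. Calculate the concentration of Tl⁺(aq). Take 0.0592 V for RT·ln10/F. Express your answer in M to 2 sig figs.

0.67 M

With Tl⁺/Tl at the cathode and Zn²⁺/Zn at the anode, E°cell = −0.35 − (−0.77) = +0.42 V (n = 2).
Since E = E° − (0.0592/n)·log Q, log Q = n(E° − E)/0.0592 = 0.034.
The balanced reaction is 2 Tl⁺(aq) + Zn(s) → 2 Tl(s) + Zn²⁺(aq), so Q = [Zn²⁺(aq)] / [Tl⁺(aq)]^2.
Isolating [Tl⁺(aq)] in Q = 10^{0.034} yields log [Tl⁺(aq)] = −0.174, i.e. 0.67 M.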